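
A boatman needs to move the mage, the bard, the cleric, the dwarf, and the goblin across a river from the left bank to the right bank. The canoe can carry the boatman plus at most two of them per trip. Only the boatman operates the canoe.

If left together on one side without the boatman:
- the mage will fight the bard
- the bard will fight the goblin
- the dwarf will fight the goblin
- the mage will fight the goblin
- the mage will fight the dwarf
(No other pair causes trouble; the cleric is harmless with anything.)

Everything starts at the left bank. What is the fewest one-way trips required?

7

Counting alone: the boatman can take at most 2 across per trip to the right bank, so moving all 5 needs at least 3 loaded trips out, with a return between consecutive ones — at least 5 crossings.
The safety rule pushes this higher. Following every safe sequence of crossings, the most of the 5 that can be at the right bank as the canoe arrives there on crossing 5 is 4 — never all 5.
So no plan with fewer than 7 crossings exists, and this one achieves 7:
1. Boatman goes to the right bank with the goblin and the mage.  [the left bank: the bard, the cleric, the dwarf | the right bank: the goblin, the mage]
2. Boatman goes back to the left bank with the mage.  [the left bank: the bard, the cleric, the dwarf, the mage | the right bank: the goblin]
3. Boatman goes to the right bank with the cleric and the mage.  [the left bank: the bard, the dwarf | the right bank: the cleric, the goblin, the mage]
4. Boatman goes back to the left bank with the mage.  [the left bank: the bard, the dwarf, the mage | the right bank: the cleric, the goblin]
5. Boatman goes to the right bank with the bard and the dwarf.  [the left bank: the mage | the right bank: the bard, the cleric, the dwarf, the goblin]
6. Boatman goes back to the left bank with the goblin.  [the left bank: the goblin, the mage | the right bank: the bard, the cleric, the dwarf]
7. Boatman goes to the right bank with the goblin and the mage.  [the left bank: — | the right bank: the bard, the cleric, the dwarf, the goblin, the mage]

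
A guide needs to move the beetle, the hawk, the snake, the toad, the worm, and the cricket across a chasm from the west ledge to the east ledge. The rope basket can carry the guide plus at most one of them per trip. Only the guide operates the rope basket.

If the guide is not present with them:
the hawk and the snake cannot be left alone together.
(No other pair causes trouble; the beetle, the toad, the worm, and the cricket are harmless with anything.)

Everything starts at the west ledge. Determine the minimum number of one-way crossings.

11

Counting alone: the guide can take at most 1 across per trip to the east ledge, so moving all 6 needs at least 6 loaded trips out, with a return between consecutive ones — at least 11 crossings.
The plan below uses exactly 11 crossings, so it is optimal:
1. Guide goes to the east ledge with the hawk.  [the west ledge: the beetle, the cricket, the snake, the toad, the worm | the east ledge: the hawk]
2. Guide goes back to the west ledge alone.  [the west ledge: the beetle, the cricket, the snake, the toad, the worm | the east ledge: the hawk]
3. Guide goes to the east ledge with the beetle.  [the west ledge: the cricket, the snake, the toad, the worm | the east ledge: the beetle, the hawk]
4. Guide goes back to the west ledge alone.  [the west ledge: the cricket, the snake, the toad, the worm | the east ledge: the beetle, the hawk]
5. Guide goes to the east ledge with the toad.  [the west ledge: the cricket, the snake, the worm | the east ledge: the beetle, the hawk, the toad]
6. Guide goes back to the west ledge alone.  [the west ledge: the cricket, the snake, the worm | the east ledge: the beetle, the hawk, the toad]
7. Guide goes to the east ledge with the worm.  [the west ledge: the cricket, the snake | the east ledge: the beetle, the hawk, the toad, the worm]
8. Guide goes back to the west ledge alone.  [the west ledge: the cricket, the snake | the east ledge: the beetle, the hawk, the toad, the worm]
9. Guide goes to the east ledge with the cricket.  [the west ledge: the snake | the east ledge: the beetle, the cricket, the hawk, the toad, the worm]
10. Guide goes back to the west ledge alone.  [the west ledge: the snake | the east ledge: the beetle, the cricket, the hawk, the toad, the worm]
11. Guide goes to the east ledge with the snake.  [the west ledge: — | the east ledge: the beetle, the cricket, the hawk, the snake, the toad, the worm]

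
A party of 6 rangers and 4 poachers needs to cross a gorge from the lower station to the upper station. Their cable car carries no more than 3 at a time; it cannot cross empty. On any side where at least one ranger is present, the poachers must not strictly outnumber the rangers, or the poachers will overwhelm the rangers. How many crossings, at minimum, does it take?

Counting alone: each trip to the upper station takes at most 3 across and each return brings at least 1 back, so after t trips out (and t−1 returns) at most 3t − (t−1) of the 10 are across; that first reaches 10 at t = 5, so at least 9 crossings are needed.
The plan below uses exactly 9 crossings, so it is optimal:
1. 2 poachers → the upper station.  (the lower station: 6R 2P; the upper station: 0R 2P)
2. 1 poacher ← the lower station.  (the lower station: 6R 3P; the upper station: 0R 1P)
3. 3 poachers → the upper station.  (the lower station: 6R 0P; the upper station: 0R 4P)
4. 1 poacher ← the lower station.  (the lower station: 6R 1P; the upper station: 0R 3P)
5. 3 rangers → the upper station.  (the lower station: 3R 1P; the upper station: 3R 3P)
6. 1 poacher ← the lower station.  (the lower station: 3R 2P; the upper station: 3R 2P)
7. 1 ranger and 2 poachers → the upper station.  (the lower station: 2R 0P; the upper station: 4R 4P)
8. 1 poacher ← the lower station.  (the lower station: 2R 1P; the upper station: 4R 3P)
9. 2 rangers and 1 poacher → the upper station.  (the lower station: 0R 0P; the upper station: 6R 4P)

9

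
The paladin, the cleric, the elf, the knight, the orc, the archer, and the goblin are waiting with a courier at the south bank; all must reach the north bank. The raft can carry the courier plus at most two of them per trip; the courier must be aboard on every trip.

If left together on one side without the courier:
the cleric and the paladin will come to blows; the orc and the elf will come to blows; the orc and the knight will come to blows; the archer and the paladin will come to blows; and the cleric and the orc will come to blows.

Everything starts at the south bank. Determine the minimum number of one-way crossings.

9

Counting alone: the courier can take at most 2 across per trip to the north bank, so moving all 7 needs at least 4 loaded trips out, with a return between consecutive ones — at least 7 crossings.
The safety rule pushes this higher. Following every safe sequence of crossings, the most of the 7 that can be at the north bank as the raft arrives there on crossing 7 is 6 — never all 7.
So no plan with fewer than 9 crossings exists, and this one achieves 9:
1. Courier goes to the north bank with the orc and the paladin.  [the south bank: the archer, the cleric, the elf, the goblin, the knight | the north bank: the orc, the paladin]
2. Courier goes back to the south bank alone.  [the south bank: the archer, the cleric, the elf, the goblin, the knight | the north bank: the orc, the paladin]
3. Courier goes to the north bank with the elf.  [the south bank: the archer, the cleric, the goblin, the knight | the north bank: the elf, the orc, the paladin]
4. Courier goes back to the south bank with the orc.  [the south bank: the archer, the cleric, the goblin, the knight, the orc | the north bank: the elf, the paladin]
5. Courier goes to the north bank with the cleric and the knight.  [the south bank: the archer, the goblin, the orc | the north bank: the cleric, the elf, the knight, the paladin]
6. Courier goes back to the south bank with the paladin.  [the south bank: the archer, the goblin, the orc, the paladin | the north bank: the cleric, the elf, the knight]
7. Courier goes to the north bank with the archer and the goblin.  [the south bank: the orc, the paladin | the north bank: the archer, the cleric, the elf, the goblin, the knight]
8. Courier goes back to the south bank alone.  [the south bank: the orc, the paladin | the north bank: the archer, the cleric, the elf, the goblin, the knight]
9. Courier goes to the north bank with the orc and the paladin.  [the south bank: — | the north bank: the archer, the cleric, the elf, the goblin, the knight, the orc, the paladin]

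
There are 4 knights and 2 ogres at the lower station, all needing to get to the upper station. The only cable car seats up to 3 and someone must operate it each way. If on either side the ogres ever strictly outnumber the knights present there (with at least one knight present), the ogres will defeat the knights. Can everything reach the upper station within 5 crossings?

Yes

Yes — this plan uses 5 crossings (≤ 5):
1. 2 ogres → the upper station.  (the lower station: 4K 0O; the upper station: 0K 2O)
2. 1 ogre ← the lower station.  (the lower station: 4K 1O; the upper station: 0K 1O)
3. 2 knights and 1 ogre → the upper station.  (the lower station: 2K 0O; the upper station: 2K 2O)
4. 1 ogre ← the lower station.  (the lower station: 2K 1O; the upper station: 2K 1O)
5. 2 knights and 1 ogre → the upper station.  (the lower station: 0K 0O; the upper station: 4K 2O)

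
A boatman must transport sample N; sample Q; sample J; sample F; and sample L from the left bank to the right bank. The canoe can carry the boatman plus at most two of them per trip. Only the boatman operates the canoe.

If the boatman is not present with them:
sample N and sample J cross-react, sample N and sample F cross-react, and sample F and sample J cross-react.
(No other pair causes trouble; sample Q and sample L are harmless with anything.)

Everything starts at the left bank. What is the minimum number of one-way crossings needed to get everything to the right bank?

Counting alone: the boatman can take at most 2 across per trip to the right bank, so moving all 5 needs at least 3 loaded trips out, with a return between consecutive ones — at least 5 crossings.
The safety rule pushes this higher. Following every safe sequence of crossings, the most of the 5 that can be at the right bank as the canoe arrives there on crossing 5 is 4 — never all 5.
So no plan with fewer than 7 crossings exists, and this one achieves 7:
1. Boatman goes to the right bank with sample J and sample N.  [the left bank: sample F, sample L, sample Q | the right bank: sample J, sample N]
2. Boatman goes back to the left bank with sample N.  [the left bank: sample F, sample L, sample N, sample Q | the right bank: sample J]
3. Boatman goes to the right bank with sample N and sample Q.  [the left bank: sample F, sample L | the right bank: sample J, sample N, sample Q]
4. Boatman goes back to the left bank with sample N.  [the left bank: sample F, sample L, sample N | the right bank: sample J, sample Q]
5. Boatman goes to the right bank with sample L and sample N.  [the left bank: sample F | the right bank: sample J, sample L, sample N, sample Q]
6. Boatman goes back to the left bank with sample N.  [the left bank: sample F, sample N | the right bank: sample J, sample L, sample Q]
7. Boatman goes to the right bank with sample F and sample N.  [the left bank: — | the right bank: sample F, sample J, sample L, sample N, sample Q]

7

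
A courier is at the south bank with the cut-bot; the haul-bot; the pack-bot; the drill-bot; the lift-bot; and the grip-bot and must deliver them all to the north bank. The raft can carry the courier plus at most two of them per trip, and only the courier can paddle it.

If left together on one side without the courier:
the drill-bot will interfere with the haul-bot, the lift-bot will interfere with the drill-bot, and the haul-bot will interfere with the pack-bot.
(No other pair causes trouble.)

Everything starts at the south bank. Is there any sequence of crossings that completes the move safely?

1. Courier goes to the north bank with the haul-bot and the lift-bot.  [the south bank: the cut-bot, the drill-bot, the grip-bot, the pack-bot | the north bank: the haul-bot, the lift-bot]
2. Courier goes back to the south bank alone.  [the south bank: the cut-bot, the drill-bot, the grip-bot, the pack-bot | the north bank: the haul-bot, the lift-bot]
3. Courier goes to the north bank with the cut-bot and the grip-bot.  [the south bank: the drill-bot, the pack-bot | the north bank: the cut-bot, the grip-bot, the haul-bot, the lift-bot]
4. Courier goes back to the south bank alone.  [the south bank: the drill-bot, the pack-bot | the north bank: the cut-bot, the grip-bot, the haul-bot, the lift-bot]
5. Courier goes to the north bank with the drill-bot and the pack-bot.  [the south bank: — | the north bank: the cut-bot, the drill-bot, the grip-bot, the haul-bot, the lift-bot, the pack-bot]

Yes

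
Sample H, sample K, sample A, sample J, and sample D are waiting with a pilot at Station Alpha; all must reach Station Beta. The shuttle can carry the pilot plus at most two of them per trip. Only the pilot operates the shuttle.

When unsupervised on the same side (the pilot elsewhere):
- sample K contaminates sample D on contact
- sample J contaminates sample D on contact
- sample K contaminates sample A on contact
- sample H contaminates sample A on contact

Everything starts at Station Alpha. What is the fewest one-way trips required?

7

Counting alone: the pilot can take at most 2 across per trip to Station Beta, so moving all 5 needs at least 3 loaded trips out, with a return between consecutive ones — at least 5 crossings.
The safety rule pushes this higher. Following every safe sequence of crossings, the most of the 5 that can be at Station Beta as the shuttle arrives there on crossing 5 is 4 — never all 5.
So no plan with fewer than 7 crossings exists, and this one achieves 7:
1. Pilot goes to Station Beta with sample A and sample D.  [Station Alpha: sample H, sample J, sample K | Station Beta: sample A, sample D]
2. Pilot goes back to Station Alpha alone.  [Station Alpha: sample H, sample J, sample K | Station Beta: sample A, sample D]
3. Pilot goes to Station Beta with sample H.  [Station Alpha: sample J, sample K | Station Beta: sample A, sample D, sample H]
4. Pilot goes back to Station Alpha with sample A.  [Station Alpha: sample A, sample J, sample K | Station Beta: sample D, sample H]
5. Pilot goes to Station Beta with sample J and sample K.  [Station Alpha: sample A | Station Beta: sample D, sample H, sample J, sample K]
6. Pilot goes back to Station Alpha with sample D.  [Station Alpha: sample A, sample D | Station Beta: sample H, sample J, sample K]
7. Pilot goes to Station Beta with sample A and sample D.  [Station Alpha: — | Station Beta: sample A, sample D, sample H, sample J, sample K]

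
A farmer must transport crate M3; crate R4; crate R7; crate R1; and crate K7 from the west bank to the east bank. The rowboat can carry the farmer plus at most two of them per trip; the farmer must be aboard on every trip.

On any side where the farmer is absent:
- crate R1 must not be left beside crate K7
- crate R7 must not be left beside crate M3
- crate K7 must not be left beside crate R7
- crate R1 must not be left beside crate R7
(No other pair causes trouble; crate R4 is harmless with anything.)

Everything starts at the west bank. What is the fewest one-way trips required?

Counting alone: the farmer can take at most 2 across per trip to the east bank, so moving all 5 needs at least 3 loaded trips out, with a return between consecutive ones — at least 5 crossings.
The safety rule pushes this higher. Following every safe sequence of crossings, the most of the 5 that can be at the east bank as the rowboat arrives there on crossing 5 is 4 — never all 5.
So no plan with fewer than 7 crossings exists, and this one achieves 7:
1. Farmer goes to the east bank with crate R1 and crate R7.  [the west bank: crate K7, crate M3, crate R4 | the east bank: crate R1, crate R7]
2. Farmer goes back to the west bank with crate R7.  [the west bank: crate K7, crate M3, crate R4, crate R7 | the east bank: crate R1]
3. Farmer goes to the east bank with crate M3 and crate R7.  [the west bank: crate K7, crate R4 | the east bank: crate M3, crate R1, crate R7]
4. Farmer goes back to the west bank with crate R7.  [the west bank: crate K7, crate R4, crate R7 | the east bank: crate M3, crate R1]
5. Farmer goes to the east bank with crate R4 and crate R7.  [the west bank: crate K7 | the east bank: crate M3, crate R1, crate R4, crate R7]
6. Farmer goes back to the west bank with crate R7.  [the west bank: crate K7, crate R7 | the east bank: crate M3, crate R1, crate R4]
7. Farmer goes to the east bank with crate K7 and crate R7.  [the west bank: — | the east bank: crate K7, crate M3, crate R1, crate R4, crate R7]

7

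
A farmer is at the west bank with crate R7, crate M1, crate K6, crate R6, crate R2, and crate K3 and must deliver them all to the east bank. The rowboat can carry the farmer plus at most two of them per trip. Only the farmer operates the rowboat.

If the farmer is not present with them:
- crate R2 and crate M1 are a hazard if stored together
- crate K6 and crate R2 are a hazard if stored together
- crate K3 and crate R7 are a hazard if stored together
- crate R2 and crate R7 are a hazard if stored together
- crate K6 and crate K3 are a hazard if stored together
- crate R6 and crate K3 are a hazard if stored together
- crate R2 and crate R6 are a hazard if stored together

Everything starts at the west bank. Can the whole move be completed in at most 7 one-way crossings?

Yes — this plan uses 7 crossings (≤ 7):
1. Farmer goes to the east bank with crate K3 and crate R2.
2. Farmer goes back to the west bank alone.
3. Farmer goes to the east bank with crate M1 and crate R7.
4. Farmer goes back to the west bank with crate K3 and crate R2.
5. Farmer goes to the east bank with crate K6 and crate R6.
6. Farmer goes back to the west bank alone.
7. Farmer goes to the east bank with crate K3 and crate R2.

Yes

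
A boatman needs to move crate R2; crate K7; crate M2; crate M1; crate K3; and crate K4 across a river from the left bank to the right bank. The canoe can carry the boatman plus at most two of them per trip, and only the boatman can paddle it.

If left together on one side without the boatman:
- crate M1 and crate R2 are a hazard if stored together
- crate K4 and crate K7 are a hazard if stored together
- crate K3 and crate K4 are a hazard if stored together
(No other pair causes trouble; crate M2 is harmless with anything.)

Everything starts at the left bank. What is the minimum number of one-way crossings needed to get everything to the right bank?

7

Counting alone: the boatman can take at most 2 across per trip to the right bank, so moving all 6 needs at least 3 loaded trips out, with a return between consecutive ones — at least 5 crossings.
The safety rule pushes this higher. Following every safe sequence of crossings, the most of the 6 that can be at the right bank as the canoe arrives there on crossing 5 is 5 — never all 6.
So no plan with fewer than 7 crossings exists, and this one achieves 7:
1. Boatman goes to the right bank with crate K4 and crate R2.  [the left bank: crate K3, crate K7, crate M1, crate M2 | the right bank: crate K4, crate R2]
2. Boatman goes back to the left bank alone.  [the left bank: crate K3, crate K7, crate M1, crate M2 | the right bank: crate K4, crate R2]
3. Boatman goes to the right bank with crate K7.  [the left bank: crate K3, crate M1, crate M2 | the right bank: crate K4, crate K7, crate R2]
4. Boatman goes back to the left bank with crate K4.  [the left bank: crate K3, crate K4, crate M1, crate M2 | the right bank: crate K7, crate R2]
5. Boatman goes to the right bank with crate K3 and crate M2.  [the left bank: crate K4, crate M1 | the right bank: crate K3, crate K7, crate M2, crate R2]
6. Boatman goes back to the left bank alone.  [the left bank: crate K4, crate M1 | the right bank: crate K3, crate K7, crate M2, crate R2]
7. Boatman goes to the right bank with crate K4 and crate M1.  [the left bank: — | the right bank: crate K3, crate K4, crate K7, crate M1, crate M2, crate R2]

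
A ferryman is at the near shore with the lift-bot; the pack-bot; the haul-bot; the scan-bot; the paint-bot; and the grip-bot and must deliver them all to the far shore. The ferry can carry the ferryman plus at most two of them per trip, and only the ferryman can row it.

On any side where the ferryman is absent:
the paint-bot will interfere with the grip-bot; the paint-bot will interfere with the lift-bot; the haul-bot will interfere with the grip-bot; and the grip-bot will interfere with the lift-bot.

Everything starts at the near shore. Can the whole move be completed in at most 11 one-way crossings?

Yes

Yes — this plan uses 9 crossings (≤ 11):
1. Ferryman goes to the far shore with the grip-bot and the lift-bot.  [the near shore: the haul-bot, the pack-bot, the paint-bot, the scan-bot | the far shore: the grip-bot, the lift-bot]
2. Ferryman goes back to the near shore with the lift-bot.  [the near shore: the haul-bot, the lift-bot, the pack-bot, the paint-bot, the scan-bot | the far shore: the grip-bot]
3. Ferryman goes to the far shore with the lift-bot and the pack-bot.  [the near shore: the haul-bot, the paint-bot, the scan-bot | the far shore: the grip-bot, the lift-bot, the pack-bot]
4. Ferryman goes back to the near shore with the lift-bot.  [the near shore: the haul-bot, the lift-bot, the paint-bot, the scan-bot | the far shore: the grip-bot, the pack-bot]
5. Ferryman goes to the far shore with the haul-bot and the lift-bot.  [the near shore: the paint-bot, the scan-bot | the far shore: the grip-bot, the haul-bot, the lift-bot, the pack-bot]
6. Ferryman goes back to the near shore with the grip-bot.  [the near shore: the grip-bot, the paint-bot, the scan-bot | the far shore: the haul-bot, the lift-bot, the pack-bot]
7. Ferryman goes to the far shore with the paint-bot and the scan-bot.  [the near shore: the grip-bot | the far shore: the haul-bot, the lift-bot, the pack-bot, the paint-bot, the scan-bot]
8. Ferryman goes back to the near shore with the lift-bot.  [the near shore: the grip-bot, the lift-bot | the far shore: the haul-bot, the pack-bot, the paint-bot, the scan-bot]
9. Ferryman goes to the far shore with the grip-bot and the lift-bot.  [the near shore: — | the far shore: the grip-bot, the haul-bot, the lift-bot, the pack-bot, the paint-bot, the scan-bot]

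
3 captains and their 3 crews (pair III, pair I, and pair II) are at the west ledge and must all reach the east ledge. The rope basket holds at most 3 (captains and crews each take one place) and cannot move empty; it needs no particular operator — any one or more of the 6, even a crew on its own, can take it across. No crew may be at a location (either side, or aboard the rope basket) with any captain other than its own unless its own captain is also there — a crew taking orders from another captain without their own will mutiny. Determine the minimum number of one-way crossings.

Counting alone: each trip to the east ledge takes at most 3 across and each return brings at least 1 back, so after t trips out (and t−1 returns) at most 3t − (t−1) of the 6 are across; that first reaches 6 at t = 3, so at least 5 crossings are needed.
The plan below uses exactly 5 crossings, so it is optimal:
1. captain III and crew III cross → the east ledge.
2. captain III crosses ← the west ledge.
3. captain I, captain II, and captain III cross → the east ledge.
4. crew III crosses ← the west ledge.
5. crew I, crew II, and crew III cross → the east ledge.

5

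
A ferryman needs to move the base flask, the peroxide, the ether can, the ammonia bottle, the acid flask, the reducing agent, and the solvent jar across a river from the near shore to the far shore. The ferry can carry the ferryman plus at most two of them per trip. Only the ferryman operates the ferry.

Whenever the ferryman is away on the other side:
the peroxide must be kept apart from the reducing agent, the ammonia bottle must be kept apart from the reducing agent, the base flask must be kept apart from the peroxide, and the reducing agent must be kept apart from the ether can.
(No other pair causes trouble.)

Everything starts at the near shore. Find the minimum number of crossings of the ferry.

7

Counting alone: the ferryman can take at most 2 across per trip to the far shore, so moving all 7 needs at least 4 loaded trips out, with a return between consecutive ones — at least 7 crossings.
The plan below uses exactly 7 crossings, so it is optimal:
1. Ferryman goes to the far shore with the base flask and the reducing agent.  [the near shore: the acid flask, the ammonia bottle, the ether can, the peroxide, the solvent jar | the far shore: the base flask, the reducing agent]
2. Ferryman goes back to the near shore alone.  [the near shore: the acid flask, the ammonia bottle, the ether can, the peroxide, the solvent jar | the far shore: the base flask, the reducing agent]
3. Ferryman goes to the far shore with the acid flask and the solvent jar.  [the near shore: the ammonia bottle, the ether can, the peroxide | the far shore: the acid flask, the base flask, the reducing agent, the solvent jar]
4. Ferryman goes back to the near shore alone.  [the near shore: the ammonia bottle, the ether can, the peroxide | the far shore: the acid flask, the base flask, the reducing agent, the solvent jar]
5. Ferryman goes to the far shore with the ammonia bottle and the ether can.  [the near shore: the peroxide | the far shore: the acid flask, the ammonia bottle, the base flask, the ether can, the reducing agent, the solvent jar]
6. Ferryman goes back to the near shore with the reducing agent.  [the near shore: the peroxide, the reducing agent | the far shore: the acid flask, the ammonia bottle, the base flask, the ether can, the solvent jar]
7. Ferryman goes to the far shore with the peroxide and the reducing agent.  [the near shore: — | the far shore: the acid flask, the ammonia bottle, the base flask, the ether can, the peroxide, the reducing agent, the solvent jar]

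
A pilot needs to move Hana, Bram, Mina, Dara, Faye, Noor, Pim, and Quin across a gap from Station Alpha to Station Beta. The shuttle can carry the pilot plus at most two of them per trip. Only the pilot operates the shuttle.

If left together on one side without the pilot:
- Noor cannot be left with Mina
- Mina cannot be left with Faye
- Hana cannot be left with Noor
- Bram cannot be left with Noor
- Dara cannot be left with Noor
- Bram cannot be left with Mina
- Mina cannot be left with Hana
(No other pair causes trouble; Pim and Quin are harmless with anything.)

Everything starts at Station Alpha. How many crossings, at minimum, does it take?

Counting alone: the pilot can take at most 2 across per trip to Station Beta, so moving all 8 needs at least 4 loaded trips out, with a return between consecutive ones — at least 7 crossings.
The safety rule pushes this higher. Following every safe sequence of crossings, the most of the 8 that can be at Station Beta as the shuttle arrives there on crossings 7, 9, 11 is 5, 6, 7 respectively — never all 8.
So no plan with fewer than 13 crossings exists, and this one achieves 13:
1. Pilot goes to Station Beta with Mina and Noor.  [Station Alpha: Bram, Dara, Faye, Hana, Pim, Quin | Station Beta: Mina, Noor]
2. Pilot goes back to Station Alpha with Mina.  [Station Alpha: Bram, Dara, Faye, Hana, Mina, Pim, Quin | Station Beta: Noor]
3. Pilot goes to Station Beta with Dara and Mina.  [Station Alpha: Bram, Faye, Hana, Pim, Quin | Station Beta: Dara, Mina, Noor]
4. Pilot goes back to Station Alpha with Noor.  [Station Alpha: Bram, Faye, Hana, Noor, Pim, Quin | Station Beta: Dara, Mina]
5. Pilot goes to Station Beta with Bram and Hana.  [Station Alpha: Faye, Noor, Pim, Quin | Station Beta: Bram, Dara, Hana, Mina]
6. Pilot goes back to Station Alpha with Mina.  [Station Alpha: Faye, Mina, Noor, Pim, Quin | Station Beta: Bram, Dara, Hana]
7. Pilot goes to Station Beta with Faye and Mina.  [Station Alpha: Noor, Pim, Quin | Station Beta: Bram, Dara, Faye, Hana, Mina]
8. Pilot goes back to Station Alpha with Mina.  [Station Alpha: Mina, Noor, Pim, Quin | Station Beta: Bram, Dara, Faye, Hana]
9. Pilot goes to Station Beta with Mina and Pim.  [Station Alpha: Noor, Quin | Station Beta: Bram, Dara, Faye, Hana, Mina, Pim]
10. Pilot goes back to Station Alpha with Mina.  [Station Alpha: Mina, Noor, Quin | Station Beta: Bram, Dara, Faye, Hana, Pim]
11. Pilot goes to Station Beta with Mina and Quin.  [Station Alpha: Noor | Station Beta: Bram, Dara, Faye, Hana, Mina, Pim, Quin]
12. Pilot goes back to Station Alpha with Mina.  [Station Alpha: Mina, Noor | Station Beta: Bram, Dara, Faye, Hana, Pim, Quin]
13. Pilot goes to Station Beta with Mina and Noor.  [Station Alpha: — | Station Beta: Bram, Dara, Faye, Hana, Mina, Noor, Pim, Quin]

13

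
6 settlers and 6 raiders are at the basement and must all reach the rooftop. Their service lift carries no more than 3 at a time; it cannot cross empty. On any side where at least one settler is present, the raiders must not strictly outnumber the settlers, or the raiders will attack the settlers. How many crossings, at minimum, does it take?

impossible

Following every safe sequence of crossings from the start, the most of the 12 that can be at the rooftop as the service lift arrives there on crossings 1, 3, 5 is 3, 5, 6 respectively; the best ever achieved is 6 of 12.
From crossing 7 on, no configuration arises that was not already reachable earlier: only 17 distinct safe configurations (who is on which side, and where the service lift is) can ever be reached, none of them has everyone across, and every continuation just revisits them. They are: 0 settlers + 0 raiders across (service lift back at the start); 0 settlers + 1 raider across (service lift there); 0 settlers + 1 raider across (service lift back at the start); 0 settlers + 2 raiders across (service lift there); 0 settlers + 2 raiders across (service lift back at the start); 0 settlers + 3 raiders across (service lift there); 0 settlers + 3 raiders across (service lift back at the start); 0 settlers + 4 raiders across (service lift there); 0 settlers + 4 raiders across (service lift back at the start); 0 settlers + 5 raiders across (service lift there); 0 settlers + 5 raiders across (service lift back at the start); 0 settlers + 6 raiders across (service lift there); 1 settler + 1 raider across (service lift there); 1 settler + 1 raider across (service lift back at the start); 2 settlers + 2 raiders across (service lift there); 2 settlers + 2 raiders across (service lift back at the start); 3 settlers + 3 raiders across (service lift there). So no valid plan exists.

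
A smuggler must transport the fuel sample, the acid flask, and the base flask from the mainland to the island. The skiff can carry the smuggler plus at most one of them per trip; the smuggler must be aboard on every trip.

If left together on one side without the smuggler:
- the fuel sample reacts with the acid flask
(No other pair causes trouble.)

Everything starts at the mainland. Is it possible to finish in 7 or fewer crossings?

Yes — this plan uses 5 crossings (≤ 7):
1. Smuggler goes to the island with the fuel sample.
2. Smuggler goes back to the mainland alone.
3. Smuggler goes to the island with the base flask.
4. Smuggler goes back to the mainland alone.
5. Smuggler goes to the island with the acid flask.

Yes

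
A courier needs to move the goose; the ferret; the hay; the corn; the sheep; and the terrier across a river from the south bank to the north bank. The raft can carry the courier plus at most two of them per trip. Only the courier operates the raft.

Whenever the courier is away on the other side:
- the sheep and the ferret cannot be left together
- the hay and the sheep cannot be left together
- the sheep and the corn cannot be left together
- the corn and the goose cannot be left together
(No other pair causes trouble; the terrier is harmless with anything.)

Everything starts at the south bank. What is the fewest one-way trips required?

Counting alone: the courier can take at most 2 across per trip to the north bank, so moving all 6 needs at least 3 loaded trips out, with a return between consecutive ones — at least 5 crossings.
The safety rule pushes this higher. Following every safe sequence of crossings, the most of the 6 that can be at the north bank as the raft arrives there on crossing 5 is 5 — never all 6.
So no plan with fewer than 7 crossings exists, and this one achieves 7:
1. Courier goes to the north bank with the goose and the sheep.  [the south bank: the corn, the ferret, the hay, the terrier | the north bank: the goose, the sheep]
2. Courier goes back to the south bank alone.  [the south bank: the corn, the ferret, the hay, the terrier | the north bank: the goose, the sheep]
3. Courier goes to the north bank with the terrier.  [the south bank: the corn, the ferret, the hay | the north bank: the goose, the sheep, the terrier]
4. Courier goes back to the south bank alone.  [the south bank: the corn, the ferret, the hay | the north bank: the goose, the sheep, the terrier]
5. Courier goes to the north bank with the ferret and the hay.  [the south bank: the corn | the north bank: the ferret, the goose, the hay, the sheep, the terrier]
6. Courier goes back to the south bank with the sheep.  [the south bank: the corn, the sheep | the north bank: the ferret, the goose, the hay, the terrier]
7. Courier goes to the north bank with the corn and the sheep.  [the south bank: — | the north bank: the corn, the ferret, the goose, the hay, the sheep, the terrier]

7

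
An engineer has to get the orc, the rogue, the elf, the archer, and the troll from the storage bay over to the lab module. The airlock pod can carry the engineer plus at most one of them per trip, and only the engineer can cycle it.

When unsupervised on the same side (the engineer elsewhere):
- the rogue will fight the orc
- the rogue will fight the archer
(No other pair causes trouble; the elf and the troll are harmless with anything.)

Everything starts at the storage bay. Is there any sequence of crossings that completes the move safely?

Yes

1. Engineer goes to the lab module with the rogue.
2. Engineer goes back to the storage bay alone.
3. Engineer goes to the lab module with the orc.
4. Engineer goes back to the storage bay with the rogue.
5. Engineer goes to the lab module with the archer.
6. Engineer goes back to the storage bay alone.
7. Engineer goes to the lab module with the elf.
8. Engineer goes back to the storage bay alone.
9. Engineer goes to the lab module with the troll.
10. Engineer goes back to the storage bay alone.
11. Engineer goes to the lab module with the rogue.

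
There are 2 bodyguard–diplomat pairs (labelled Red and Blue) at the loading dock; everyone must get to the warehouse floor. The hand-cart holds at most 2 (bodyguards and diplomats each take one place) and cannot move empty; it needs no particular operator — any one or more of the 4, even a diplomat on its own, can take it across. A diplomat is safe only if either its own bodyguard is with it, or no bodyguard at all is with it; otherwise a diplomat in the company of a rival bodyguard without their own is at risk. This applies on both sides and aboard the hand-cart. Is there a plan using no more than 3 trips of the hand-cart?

Counting alone: each trip to the warehouse floor takes at most 2 across and each return brings at least 1 back, so after t trips out (and t−1 returns) at most 2t − (t−1) of the 4 are across; that first reaches 4 at t = 3, so at least 5 crossings are needed.
Since 3 < 5, 3 crossings cannot be enough. (The shortest complete plan in fact takes 5:)
1. bodyguard Red and diplomat Red cross → the warehouse floor.
2. bodyguard Red crosses ← the loading dock.
3. bodyguard Blue and bodyguard Red cross → the warehouse floor.
4. bodyguard Blue crosses ← the loading dock.
5. bodyguard Blue and diplomat Blue cross → the warehouse floor.

No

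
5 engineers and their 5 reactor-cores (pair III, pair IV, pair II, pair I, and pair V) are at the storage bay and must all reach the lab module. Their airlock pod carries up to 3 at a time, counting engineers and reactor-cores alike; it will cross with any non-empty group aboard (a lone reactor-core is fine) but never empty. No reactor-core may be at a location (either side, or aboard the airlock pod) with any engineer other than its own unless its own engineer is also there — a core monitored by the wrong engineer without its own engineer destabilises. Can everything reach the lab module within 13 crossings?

Yes

Yes — this plan uses 11 crossings (≤ 13):
1. engineer III and reactor-core III cross → the lab module.
2. engineer III crosses ← the storage bay.
3. reactor-core I, reactor-core II, and reactor-core IV cross → the lab module.
4. reactor-core III crosses ← the storage bay.
5. engineer I, engineer II, and engineer IV cross → the lab module.
6. engineer IV and reactor-core IV cross ← the storage bay.
7. engineer III, engineer IV, and engineer V cross → the lab module.
8. reactor-core II crosses ← the storage bay.
9. reactor-core III and reactor-core IV cross → the lab module.
10. reactor-core III crosses ← the storage bay.
11. reactor-core II, reactor-core III, and reactor-core V cross → the lab module.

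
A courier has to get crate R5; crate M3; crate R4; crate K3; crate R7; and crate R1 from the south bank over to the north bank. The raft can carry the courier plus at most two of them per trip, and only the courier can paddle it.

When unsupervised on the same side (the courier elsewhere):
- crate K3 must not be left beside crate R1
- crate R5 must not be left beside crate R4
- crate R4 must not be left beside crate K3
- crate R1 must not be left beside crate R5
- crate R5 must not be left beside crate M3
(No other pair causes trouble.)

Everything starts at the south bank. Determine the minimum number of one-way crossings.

7

Counting alone: the courier can take at most 2 across per trip to the north bank, so moving all 6 needs at least 3 loaded trips out, with a return between consecutive ones — at least 5 crossings.
The safety rule pushes this higher. Following every safe sequence of crossings, the most of the 6 that can be at the north bank as the raft arrives there on crossing 5 is 5 — never all 6.
So no plan with fewer than 7 crossings exists, and this one achieves 7:
1. Courier goes to the north bank with crate K3 and crate R5.  [the south bank: crate M3, crate R1, crate R4, crate R7 | the north bank: crate K3, crate R5]
2. Courier goes back to the south bank alone.  [the south bank: crate M3, crate R1, crate R4, crate R7 | the north bank: crate K3, crate R5]
3. Courier goes to the north bank with crate M3 and crate R4.  [the south bank: crate R1, crate R7 | the north bank: crate K3, crate M3, crate R4, crate R5]
4. Courier goes back to the south bank with crate K3 and crate R5.  [the south bank: crate K3, crate R1, crate R5, crate R7 | the north bank: crate M3, crate R4]
5. Courier goes to the north bank with crate R1 and crate R7.  [the south bank: crate K3, crate R5 | the north bank: crate M3, crate R1, crate R4, crate R7]
6. Courier goes back to the south bank alone.  [the south bank: crate K3, crate R5 | the north bank: crate M3, crate R1, crate R4, crate R7]
7. Courier goes to the north bank with crate K3 and crate R5.  [the south bank: — | the north bank: crate K3, crate M3, crate R1, crate R4, crate R5, crate R7]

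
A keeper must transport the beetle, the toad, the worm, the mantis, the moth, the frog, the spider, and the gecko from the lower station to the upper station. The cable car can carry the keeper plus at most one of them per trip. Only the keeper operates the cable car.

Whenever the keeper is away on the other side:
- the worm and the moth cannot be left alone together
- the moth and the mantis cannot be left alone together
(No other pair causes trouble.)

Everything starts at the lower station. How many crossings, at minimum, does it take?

17

Counting alone: the keeper can take at most 1 across per trip to the upper station, so moving all 8 needs at least 8 loaded trips out, with a return between consecutive ones — at least 15 crossings.
The safety rule pushes this higher. Following every safe sequence of crossings, the most of the 8 that can be at the upper station as the cable car arrives there on crossing 15 is 7 — never all 8.
So no plan with fewer than 17 crossings exists, and this one achieves 17:
1. Keeper goes to the upper station with the moth.  [the lower station: the beetle, the frog, the gecko, the mantis, the spider, the toad, the worm | the upper station: the moth]
2. Keeper goes back to the lower station alone.  [the lower station: the beetle, the frog, the gecko, the mantis, the spider, the toad, the worm | the upper station: the moth]
3. Keeper goes to the upper station with the beetle.  [the lower station: the frog, the gecko, the mantis, the spider, the toad, the worm | the upper station: the beetle, the moth]
4. Keeper goes back to the lower station alone.  [the lower station: the frog, the gecko, the mantis, the spider, the toad, the worm | the upper station: the beetle, the moth]
5. Keeper goes to the upper station with the toad.  [the lower station: the frog, the gecko, the mantis, the spider, the worm | the upper station: the beetle, the moth, the toad]
6. Keeper goes back to the lower station alone.  [the lower station: the frog, the gecko, the mantis, the spider, the worm | the upper station: the beetle, the moth, the toad]
7. Keeper goes to the upper station with the worm.  [the lower station: the frog, the gecko, the mantis, the spider | the upper station: the beetle, the moth, the toad, the worm]
8. Keeper goes back to the lower station with the moth.  [the lower station: the frog, the gecko, the mantis, the moth, the spider | the upper station: the beetle, the toad, the worm]
9. Keeper goes to the upper station with the mantis.  [the lower station: the frog, the gecko, the moth, the spider | the upper station: the beetle, the mantis, the toad, the worm]
10. Keeper goes back to the lower station alone.  [the lower station: the frog, the gecko, the moth, the spider | the upper station: the beetle, the mantis, the toad, the worm]
11. Keeper goes to the upper station with the frog.  [the lower station: the gecko, the moth, the spider | the upper station: the beetle, the frog, the mantis, the toad, the worm]
12. Keeper goes back to the lower station alone.  [the lower station: the gecko, the moth, the spider | the upper station: the beetle, the frog, the mantis, the toad, the worm]
13. Keeper goes to the upper station with the spider.  [the lower station: the gecko, the moth | the upper station: the beetle, the frog, the mantis, the spider, the toad, the worm]
14. Keeper goes back to the lower station alone.  [the lower station: the gecko, the moth | the upper station: the beetle, the frog, the mantis, the spider, the toad, the worm]
15. Keeper goes to the upper station with the gecko.  [the lower station: the moth | the upper station: the beetle, the frog, the gecko, the mantis, the spider, the toad, the worm]
16. Keeper goes back to the lower station alone.  [the lower station: the moth | the upper station: the beetle, the frog, the gecko, the mantis, the spider, the toad, the worm]
17. Keeper goes to the upper station with the moth.  [the lower station: — | the upper station: the beetle, the frog, the gecko, the mantis, the moth, the spider, the toad, the worm]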